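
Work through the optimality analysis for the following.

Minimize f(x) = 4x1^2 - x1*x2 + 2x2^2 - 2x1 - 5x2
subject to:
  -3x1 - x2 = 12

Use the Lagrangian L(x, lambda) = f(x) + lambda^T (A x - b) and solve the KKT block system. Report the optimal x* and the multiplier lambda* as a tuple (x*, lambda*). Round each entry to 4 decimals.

Form the Lagrangian:
  L(x, lambda) = (1/2) x^T Q x + c^T x + lambda^T (A x - b)
Stationarity (grad_x L = 0): Q x + c + A^T lambda = 0.
Primal feasibility: A x = b.

This gives the KKT block system:
  [ Q   A^T ] [ x     ]   [-c ]
  [ A    0  ] [ lambda ] = [ b ]

Solving the linear system:
  x*      = (-3.38, -1.86)
  lambda* = (-9.06)
  f(x*)   = 62.39

x* = (-3.38, -1.86), lambda* = (-9.06)


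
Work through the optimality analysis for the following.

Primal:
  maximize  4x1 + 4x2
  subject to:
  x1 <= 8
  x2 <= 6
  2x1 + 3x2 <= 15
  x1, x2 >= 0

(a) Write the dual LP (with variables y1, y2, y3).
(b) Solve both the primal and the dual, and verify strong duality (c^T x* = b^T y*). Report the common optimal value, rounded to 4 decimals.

The standard primal-dual pair for 'max c^T x s.t. A x <= b, x >= 0' is:
  Dual:  min b^T y  s.t.  A^T y >= c,  y >= 0.

So the dual LP is:
  minimize  8y1 + 6y2 + 15y3
  subject to:
    y1 + 2y3 >= 4
    y2 + 3y3 >= 4
    y1, y2, y3 >= 0

Solving the primal: x* = (7.5, 0).
  primal value c^T x* = 30.
Solving the dual: y* = (0, 0, 2).
  dual value b^T y* = 30.
Strong duality: c^T x* = b^T y*. Confirmed.

30


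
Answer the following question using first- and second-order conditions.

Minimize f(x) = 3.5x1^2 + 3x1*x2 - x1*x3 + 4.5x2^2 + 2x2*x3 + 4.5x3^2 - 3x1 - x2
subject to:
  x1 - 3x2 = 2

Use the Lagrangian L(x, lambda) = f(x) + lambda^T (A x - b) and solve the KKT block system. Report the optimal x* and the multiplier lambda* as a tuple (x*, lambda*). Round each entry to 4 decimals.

Form the Lagrangian:
  L(x, lambda) = (1/2) x^T Q x + c^T x + lambda^T (A x - b)
Stationarity (grad_x L = 0): Q x + c + A^T lambda = 0.
Primal feasibility: A x = b.

This gives the KKT block system:
  [ Q   A^T ] [ x     ]   [-c ]
  [ A    0  ] [ lambda ] = [ b ]

Solving the linear system:
  x*      = (0.7392, -0.4203, 0.1755)
  lambda* = (-0.7379)
  f(x*)   = -0.1607

x* = (0.7392, -0.4203, 0.1755), lambda* = (-0.7379)


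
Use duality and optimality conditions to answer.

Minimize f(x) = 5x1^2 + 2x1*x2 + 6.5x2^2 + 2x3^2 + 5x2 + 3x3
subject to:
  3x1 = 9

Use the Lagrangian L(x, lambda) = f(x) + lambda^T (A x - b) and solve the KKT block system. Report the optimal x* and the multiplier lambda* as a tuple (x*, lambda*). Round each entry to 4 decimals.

Form the Lagrangian:
  L(x, lambda) = (1/2) x^T Q x + c^T x + lambda^T (A x - b)
Stationarity (grad_x L = 0): Q x + c + A^T lambda = 0.
Primal feasibility: A x = b.

This gives the KKT block system:
  [ Q   A^T ] [ x     ]   [-c ]
  [ A    0  ] [ lambda ] = [ b ]

Solving the linear system:
  x*      = (3, -0.8462, -0.75)
  lambda* = (-9.4359)
  f(x*)   = 39.2212

x* = (3, -0.8462, -0.75), lambda* = (-9.4359)


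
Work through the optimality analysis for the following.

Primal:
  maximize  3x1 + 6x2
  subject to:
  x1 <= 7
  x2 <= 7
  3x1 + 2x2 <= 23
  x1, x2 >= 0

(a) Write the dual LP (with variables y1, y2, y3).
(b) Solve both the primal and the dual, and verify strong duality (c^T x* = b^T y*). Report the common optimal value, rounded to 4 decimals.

The standard primal-dual pair for 'max c^T x s.t. A x <= b, x >= 0' is:
  Dual:  min b^T y  s.t.  A^T y >= c,  y >= 0.

So the dual LP is:
  minimize  7y1 + 7y2 + 23y3
  subject to:
    y1 + 3y3 >= 3
    y2 + 2y3 >= 6
    y1, y2, y3 >= 0

Solving the primal: x* = (3, 7).
  primal value c^T x* = 51.
Solving the dual: y* = (0, 4, 1).
  dual value b^T y* = 51.
Strong duality: c^T x* = b^T y*. Confirmed.

51


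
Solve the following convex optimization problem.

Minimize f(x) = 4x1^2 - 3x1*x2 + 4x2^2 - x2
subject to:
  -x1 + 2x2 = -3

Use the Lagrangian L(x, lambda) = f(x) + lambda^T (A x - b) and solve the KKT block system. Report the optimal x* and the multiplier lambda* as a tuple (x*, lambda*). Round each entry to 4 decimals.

Form the Lagrangian:
  L(x, lambda) = (1/2) x^T Q x + c^T x + lambda^T (A x - b)
Stationarity (grad_x L = 0): Q x + c + A^T lambda = 0.
Primal feasibility: A x = b.

This gives the KKT block system:
  [ Q   A^T ] [ x     ]   [-c ]
  [ A    0  ] [ lambda ] = [ b ]

Solving the linear system:
  x*      = (0.2857, -1.3571)
  lambda* = (6.3571)
  f(x*)   = 10.2143

x* = (0.2857, -1.3571), lambda* = (6.3571)


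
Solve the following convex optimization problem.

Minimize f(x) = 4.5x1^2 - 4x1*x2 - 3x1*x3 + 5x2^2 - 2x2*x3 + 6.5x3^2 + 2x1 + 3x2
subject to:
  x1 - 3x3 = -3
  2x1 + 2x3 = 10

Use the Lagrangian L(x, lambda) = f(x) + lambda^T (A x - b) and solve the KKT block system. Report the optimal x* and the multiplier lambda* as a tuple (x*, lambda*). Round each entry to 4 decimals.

Form the Lagrangian:
  L(x, lambda) = (1/2) x^T Q x + c^T x + lambda^T (A x - b)
Stationarity (grad_x L = 0): Q x + c + A^T lambda = 0.
Primal feasibility: A x = b.

This gives the KKT block system:
  [ Q   A^T ] [ x     ]   [-c ]
  [ A    0  ] [ lambda ] = [ b ]

Solving the linear system:
  x*      = (3, 1.3, 2)
  lambda* = (-0.85, -8.475)
  f(x*)   = 46.05

x* = (3, 1.3, 2), lambda* = (-0.85, -8.475)


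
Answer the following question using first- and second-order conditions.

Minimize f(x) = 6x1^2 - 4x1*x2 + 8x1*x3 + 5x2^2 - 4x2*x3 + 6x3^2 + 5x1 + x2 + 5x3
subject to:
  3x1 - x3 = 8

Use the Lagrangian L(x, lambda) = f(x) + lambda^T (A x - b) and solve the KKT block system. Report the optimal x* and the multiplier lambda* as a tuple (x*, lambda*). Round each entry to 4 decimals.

Form the Lagrangian:
  L(x, lambda) = (1/2) x^T Q x + c^T x + lambda^T (A x - b)
Stationarity (grad_x L = 0): Q x + c + A^T lambda = 0.
Primal feasibility: A x = b.

This gives the KKT block system:
  [ Q   A^T ] [ x     ]   [-c ]
  [ A    0  ] [ lambda ] = [ b ]

Solving the linear system:
  x*      = (1.9607, -0.1629, -2.118)
  lambda* = (-4.0787)
  f(x*)   = 15.8399

x* = (1.9607, -0.1629, -2.118), lambda* = (-4.0787)


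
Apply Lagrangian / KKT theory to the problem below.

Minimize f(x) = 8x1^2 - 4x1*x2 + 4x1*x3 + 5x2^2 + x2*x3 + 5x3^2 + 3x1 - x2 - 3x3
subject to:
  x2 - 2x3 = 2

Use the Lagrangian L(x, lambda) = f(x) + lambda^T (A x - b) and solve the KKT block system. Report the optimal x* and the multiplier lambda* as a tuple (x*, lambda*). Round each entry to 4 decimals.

Form the Lagrangian:
  L(x, lambda) = (1/2) x^T Q x + c^T x + lambda^T (A x - b)
Stationarity (grad_x L = 0): Q x + c + A^T lambda = 0.
Primal feasibility: A x = b.

This gives the KKT block system:
  [ Q   A^T ] [ x     ]   [-c ]
  [ A    0  ] [ lambda ] = [ b ]

Solving the linear system:
  x*      = (0.1439, 0.6509, -0.6745)
  lambda* = (-4.2594)
  f(x*)   = 5.1616

x* = (0.1439, 0.6509, -0.6745), lambda* = (-4.2594)


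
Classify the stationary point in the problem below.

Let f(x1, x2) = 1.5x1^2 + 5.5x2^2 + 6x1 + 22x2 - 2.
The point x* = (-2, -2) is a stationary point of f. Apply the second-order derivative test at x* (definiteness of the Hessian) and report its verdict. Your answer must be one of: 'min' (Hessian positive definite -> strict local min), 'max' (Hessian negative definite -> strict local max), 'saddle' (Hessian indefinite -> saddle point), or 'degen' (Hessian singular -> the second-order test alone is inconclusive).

Compute the Hessian H = grad^2 f:
  H = [[3, 0], [0, 11]]
Verify stationarity: grad f(x*) = H x* + g = (0, 0).
Eigenvalues of H: 3, 11.
Both eigenvalues > 0, so H is positive definite -> x* is a strict local min.

min


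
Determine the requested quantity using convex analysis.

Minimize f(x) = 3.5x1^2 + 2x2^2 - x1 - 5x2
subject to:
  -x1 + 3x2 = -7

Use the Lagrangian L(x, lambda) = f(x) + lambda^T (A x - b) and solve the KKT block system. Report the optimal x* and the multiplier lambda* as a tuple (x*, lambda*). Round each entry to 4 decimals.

Form the Lagrangian:
  L(x, lambda) = (1/2) x^T Q x + c^T x + lambda^T (A x - b)
Stationarity (grad_x L = 0): Q x + c + A^T lambda = 0.
Primal feasibility: A x = b.

This gives the KKT block system:
  [ Q   A^T ] [ x     ]   [-c ]
  [ A    0  ] [ lambda ] = [ b ]

Solving the linear system:
  x*      = (0.7761, -2.0746)
  lambda* = (4.4328)
  f(x*)   = 20.3134

x* = (0.7761, -2.0746), lambda* = (4.4328)


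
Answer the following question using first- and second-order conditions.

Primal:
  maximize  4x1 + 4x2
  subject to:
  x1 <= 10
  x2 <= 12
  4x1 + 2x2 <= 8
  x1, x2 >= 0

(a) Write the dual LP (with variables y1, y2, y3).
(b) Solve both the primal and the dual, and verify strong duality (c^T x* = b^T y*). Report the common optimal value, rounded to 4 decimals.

The standard primal-dual pair for 'max c^T x s.t. A x <= b, x >= 0' is:
  Dual:  min b^T y  s.t.  A^T y >= c,  y >= 0.

So the dual LP is:
  minimize  10y1 + 12y2 + 8y3
  subject to:
    y1 + 4y3 >= 4
    y2 + 2y3 >= 4
    y1, y2, y3 >= 0

Solving the primal: x* = (0, 4).
  primal value c^T x* = 16.
Solving the dual: y* = (0, 0, 2).
  dual value b^T y* = 16.
Strong duality: c^T x* = b^T y*. Confirmed.

16


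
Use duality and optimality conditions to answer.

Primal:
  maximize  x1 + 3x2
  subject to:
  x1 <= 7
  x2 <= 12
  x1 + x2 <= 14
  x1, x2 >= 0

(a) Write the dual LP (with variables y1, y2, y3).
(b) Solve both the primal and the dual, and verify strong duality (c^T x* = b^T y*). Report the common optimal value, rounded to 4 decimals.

The standard primal-dual pair for 'max c^T x s.t. A x <= b, x >= 0' is:
  Dual:  min b^T y  s.t.  A^T y >= c,  y >= 0.

So the dual LP is:
  minimize  7y1 + 12y2 + 14y3
  subject to:
    y1 + y3 >= 1
    y2 + y3 >= 3
    y1, y2, y3 >= 0

Solving the primal: x* = (2, 12).
  primal value c^T x* = 38.
Solving the dual: y* = (0, 2, 1).
  dual value b^T y* = 38.
Strong duality: c^T x* = b^T y*. Confirmed.

38


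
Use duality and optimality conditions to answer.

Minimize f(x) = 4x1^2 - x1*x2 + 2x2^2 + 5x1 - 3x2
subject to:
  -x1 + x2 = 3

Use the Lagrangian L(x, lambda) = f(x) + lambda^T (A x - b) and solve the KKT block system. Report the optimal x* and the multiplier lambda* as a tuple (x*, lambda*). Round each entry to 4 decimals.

Form the Lagrangian:
  L(x, lambda) = (1/2) x^T Q x + c^T x + lambda^T (A x - b)
Stationarity (grad_x L = 0): Q x + c + A^T lambda = 0.
Primal feasibility: A x = b.

This gives the KKT block system:
  [ Q   A^T ] [ x     ]   [-c ]
  [ A    0  ] [ lambda ] = [ b ]

Solving the linear system:
  x*      = (-1.1, 1.9)
  lambda* = (-5.7)
  f(x*)   = 2.95

x* = (-1.1, 1.9), lambda* = (-5.7)


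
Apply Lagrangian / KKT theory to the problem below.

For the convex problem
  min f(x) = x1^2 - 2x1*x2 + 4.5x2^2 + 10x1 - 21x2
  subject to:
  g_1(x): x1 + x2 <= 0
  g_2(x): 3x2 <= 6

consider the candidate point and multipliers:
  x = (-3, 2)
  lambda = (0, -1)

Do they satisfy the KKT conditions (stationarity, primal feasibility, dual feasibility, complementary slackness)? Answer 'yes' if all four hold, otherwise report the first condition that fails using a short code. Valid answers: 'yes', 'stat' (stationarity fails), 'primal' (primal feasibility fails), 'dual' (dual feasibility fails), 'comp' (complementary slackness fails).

Gradient of f: grad f(x) = Q x + c = (0, 3)
Constraint values g_i(x) = a_i^T x - b_i:
  g_1((-3, 2)) = -1
  g_2((-3, 2)) = 0
Stationarity residual: grad f(x) + sum_i lambda_i a_i = (0, 0)
  -> stationarity OK
Primal feasibility (all g_i <= 0): OK
Dual feasibility (all lambda_i >= 0): FAILS
Complementary slackness (lambda_i * g_i(x) = 0 for all i): OK

Verdict: the first failing condition is dual_feasibility -> dual.

dual


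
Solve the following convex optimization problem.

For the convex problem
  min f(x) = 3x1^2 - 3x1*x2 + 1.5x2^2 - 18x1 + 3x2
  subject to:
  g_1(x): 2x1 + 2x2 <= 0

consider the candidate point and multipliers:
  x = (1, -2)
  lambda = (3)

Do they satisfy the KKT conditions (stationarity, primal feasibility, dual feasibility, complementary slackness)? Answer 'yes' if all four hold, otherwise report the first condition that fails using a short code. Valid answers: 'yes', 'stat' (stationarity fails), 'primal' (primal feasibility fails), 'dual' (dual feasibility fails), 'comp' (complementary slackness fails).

Gradient of f: grad f(x) = Q x + c = (-6, -6)
Constraint values g_i(x) = a_i^T x - b_i:
  g_1((1, -2)) = -2
Stationarity residual: grad f(x) + sum_i lambda_i a_i = (0, 0)
  -> stationarity OK
Primal feasibility (all g_i <= 0): OK
Dual feasibility (all lambda_i >= 0): OK
Complementary slackness (lambda_i * g_i(x) = 0 for all i): FAILS

Verdict: the first failing condition is complementary_slackness -> comp.

comp


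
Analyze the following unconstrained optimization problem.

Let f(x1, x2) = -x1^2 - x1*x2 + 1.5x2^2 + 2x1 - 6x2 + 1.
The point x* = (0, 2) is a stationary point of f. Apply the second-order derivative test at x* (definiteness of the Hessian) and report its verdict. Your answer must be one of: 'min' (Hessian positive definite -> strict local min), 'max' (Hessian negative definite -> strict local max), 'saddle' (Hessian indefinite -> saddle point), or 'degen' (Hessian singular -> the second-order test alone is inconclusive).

Compute the Hessian H = grad^2 f:
  H = [[-2, -1], [-1, 3]]
Verify stationarity: grad f(x*) = H x* + g = (0, 0).
Eigenvalues of H: -2.1926, 3.1926.
Eigenvalues have mixed signs, so H is indefinite -> x* is a saddle point.

saddle


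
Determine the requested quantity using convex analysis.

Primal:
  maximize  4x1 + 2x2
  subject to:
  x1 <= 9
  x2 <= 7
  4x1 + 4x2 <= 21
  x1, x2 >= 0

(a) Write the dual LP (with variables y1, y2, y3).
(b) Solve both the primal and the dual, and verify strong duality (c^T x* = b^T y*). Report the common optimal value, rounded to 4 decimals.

The standard primal-dual pair for 'max c^T x s.t. A x <= b, x >= 0' is:
  Dual:  min b^T y  s.t.  A^T y >= c,  y >= 0.

So the dual LP is:
  minimize  9y1 + 7y2 + 21y3
  subject to:
    y1 + 4y3 >= 4
    y2 + 4y3 >= 2
    y1, y2, y3 >= 0

Solving the primal: x* = (5.25, 0).
  primal value c^T x* = 21.
Solving the dual: y* = (0, 0, 1).
  dual value b^T y* = 21.
Strong duality: c^T x* = b^T y*. Confirmed.

21


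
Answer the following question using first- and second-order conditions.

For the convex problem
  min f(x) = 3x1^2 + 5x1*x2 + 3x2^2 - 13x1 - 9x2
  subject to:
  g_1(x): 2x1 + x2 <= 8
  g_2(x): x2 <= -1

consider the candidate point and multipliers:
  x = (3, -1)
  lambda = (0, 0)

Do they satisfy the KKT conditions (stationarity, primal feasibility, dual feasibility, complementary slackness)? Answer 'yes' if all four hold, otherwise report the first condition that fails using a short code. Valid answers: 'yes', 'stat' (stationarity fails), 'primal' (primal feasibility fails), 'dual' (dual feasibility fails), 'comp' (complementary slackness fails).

Gradient of f: grad f(x) = Q x + c = (0, 0)
Constraint values g_i(x) = a_i^T x - b_i:
  g_1((3, -1)) = -3
  g_2((3, -1)) = 0
Stationarity residual: grad f(x) + sum_i lambda_i a_i = (0, 0)
  -> stationarity OK
Primal feasibility (all g_i <= 0): OK
Dual feasibility (all lambda_i >= 0): OK
Complementary slackness (lambda_i * g_i(x) = 0 for all i): OK

Verdict: yes, KKT holds.

yes


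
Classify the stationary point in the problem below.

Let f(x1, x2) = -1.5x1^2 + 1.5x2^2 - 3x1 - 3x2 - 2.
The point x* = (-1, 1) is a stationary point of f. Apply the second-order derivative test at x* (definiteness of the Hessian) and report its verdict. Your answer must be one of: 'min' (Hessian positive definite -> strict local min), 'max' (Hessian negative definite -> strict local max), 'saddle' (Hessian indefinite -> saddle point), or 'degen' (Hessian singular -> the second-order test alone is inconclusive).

Compute the Hessian H = grad^2 f:
  H = [[-3, 0], [0, 3]]
Verify stationarity: grad f(x*) = H x* + g = (0, 0).
Eigenvalues of H: -3, 3.
Eigenvalues have mixed signs, so H is indefinite -> x* is a saddle point.

saddle


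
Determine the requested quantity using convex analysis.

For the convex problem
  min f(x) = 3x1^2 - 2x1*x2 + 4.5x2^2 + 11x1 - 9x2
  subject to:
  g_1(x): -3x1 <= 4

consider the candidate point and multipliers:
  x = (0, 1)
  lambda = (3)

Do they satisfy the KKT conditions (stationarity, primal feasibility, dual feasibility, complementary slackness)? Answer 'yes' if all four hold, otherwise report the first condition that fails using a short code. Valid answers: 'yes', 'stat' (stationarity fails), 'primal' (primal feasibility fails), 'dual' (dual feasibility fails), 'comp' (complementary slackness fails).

Gradient of f: grad f(x) = Q x + c = (9, 0)
Constraint values g_i(x) = a_i^T x - b_i:
  g_1((0, 1)) = -4
Stationarity residual: grad f(x) + sum_i lambda_i a_i = (0, 0)
  -> stationarity OK
Primal feasibility (all g_i <= 0): OK
Dual feasibility (all lambda_i >= 0): OK
Complementary slackness (lambda_i * g_i(x) = 0 for all i): FAILS

Verdict: the first failing condition is complementary_slackness -> comp.

comp


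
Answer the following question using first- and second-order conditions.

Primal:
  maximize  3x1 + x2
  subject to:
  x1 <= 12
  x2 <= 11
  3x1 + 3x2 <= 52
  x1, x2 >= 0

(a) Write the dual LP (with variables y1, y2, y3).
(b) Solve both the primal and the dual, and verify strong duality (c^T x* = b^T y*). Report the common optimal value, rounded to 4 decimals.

The standard primal-dual pair for 'max c^T x s.t. A x <= b, x >= 0' is:
  Dual:  min b^T y  s.t.  A^T y >= c,  y >= 0.

So the dual LP is:
  minimize  12y1 + 11y2 + 52y3
  subject to:
    y1 + 3y3 >= 3
    y2 + 3y3 >= 1
    y1, y2, y3 >= 0

Solving the primal: x* = (12, 5.3333).
  primal value c^T x* = 41.3333.
Solving the dual: y* = (2, 0, 0.3333).
  dual value b^T y* = 41.3333.
Strong duality: c^T x* = b^T y*. Confirmed.

41.3333


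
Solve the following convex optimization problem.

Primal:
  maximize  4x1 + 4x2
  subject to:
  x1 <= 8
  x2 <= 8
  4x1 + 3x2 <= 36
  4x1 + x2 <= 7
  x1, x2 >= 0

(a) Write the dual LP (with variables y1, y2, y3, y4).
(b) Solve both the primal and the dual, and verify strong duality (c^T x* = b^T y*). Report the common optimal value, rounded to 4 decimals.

The standard primal-dual pair for 'max c^T x s.t. A x <= b, x >= 0' is:
  Dual:  min b^T y  s.t.  A^T y >= c,  y >= 0.

So the dual LP is:
  minimize  8y1 + 8y2 + 36y3 + 7y4
  subject to:
    y1 + 4y3 + 4y4 >= 4
    y2 + 3y3 + y4 >= 4
    y1, y2, y3, y4 >= 0

Solving the primal: x* = (0, 7).
  primal value c^T x* = 28.
Solving the dual: y* = (0, 0, 0, 4).
  dual value b^T y* = 28.
Strong duality: c^T x* = b^T y*. Confirmed.

28


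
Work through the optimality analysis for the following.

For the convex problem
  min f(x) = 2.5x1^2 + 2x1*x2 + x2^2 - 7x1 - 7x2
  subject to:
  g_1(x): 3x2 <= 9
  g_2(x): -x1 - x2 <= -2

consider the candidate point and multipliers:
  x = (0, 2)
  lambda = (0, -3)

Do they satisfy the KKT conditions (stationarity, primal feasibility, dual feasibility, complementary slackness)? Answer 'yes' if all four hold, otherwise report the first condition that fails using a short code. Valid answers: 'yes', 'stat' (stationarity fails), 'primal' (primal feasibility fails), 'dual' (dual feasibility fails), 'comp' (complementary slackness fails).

Gradient of f: grad f(x) = Q x + c = (-3, -3)
Constraint values g_i(x) = a_i^T x - b_i:
  g_1((0, 2)) = -3
  g_2((0, 2)) = 0
Stationarity residual: grad f(x) + sum_i lambda_i a_i = (0, 0)
  -> stationarity OK
Primal feasibility (all g_i <= 0): OK
Dual feasibility (all lambda_i >= 0): FAILS
Complementary slackness (lambda_i * g_i(x) = 0 for all i): OK

Verdict: the first failing condition is dual_feasibility -> dual.

dual


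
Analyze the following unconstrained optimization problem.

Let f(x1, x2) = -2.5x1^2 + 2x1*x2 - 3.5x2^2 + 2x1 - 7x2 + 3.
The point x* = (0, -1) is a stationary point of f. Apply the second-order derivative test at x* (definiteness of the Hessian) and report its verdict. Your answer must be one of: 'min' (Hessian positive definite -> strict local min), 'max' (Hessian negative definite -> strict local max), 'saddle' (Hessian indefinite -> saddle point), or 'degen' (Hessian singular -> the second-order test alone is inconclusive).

Compute the Hessian H = grad^2 f:
  H = [[-5, 2], [2, -7]]
Verify stationarity: grad f(x*) = H x* + g = (0, 0).
Eigenvalues of H: -8.2361, -3.7639.
Both eigenvalues < 0, so H is negative definite -> x* is a strict local max.

max


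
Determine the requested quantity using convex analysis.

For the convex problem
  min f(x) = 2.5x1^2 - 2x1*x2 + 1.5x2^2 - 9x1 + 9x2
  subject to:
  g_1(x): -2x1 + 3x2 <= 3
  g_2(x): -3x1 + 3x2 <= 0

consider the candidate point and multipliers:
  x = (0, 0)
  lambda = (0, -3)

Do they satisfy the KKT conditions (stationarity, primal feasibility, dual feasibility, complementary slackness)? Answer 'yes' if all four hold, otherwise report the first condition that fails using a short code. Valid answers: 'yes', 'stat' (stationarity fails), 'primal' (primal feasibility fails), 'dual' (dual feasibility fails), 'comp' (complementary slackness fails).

Gradient of f: grad f(x) = Q x + c = (-9, 9)
Constraint values g_i(x) = a_i^T x - b_i:
  g_1((0, 0)) = -3
  g_2((0, 0)) = 0
Stationarity residual: grad f(x) + sum_i lambda_i a_i = (0, 0)
  -> stationarity OK
Primal feasibility (all g_i <= 0): OK
Dual feasibility (all lambda_i >= 0): FAILS
Complementary slackness (lambda_i * g_i(x) = 0 for all i): OK

Verdict: the first failing condition is dual_feasibility -> dual.

dual


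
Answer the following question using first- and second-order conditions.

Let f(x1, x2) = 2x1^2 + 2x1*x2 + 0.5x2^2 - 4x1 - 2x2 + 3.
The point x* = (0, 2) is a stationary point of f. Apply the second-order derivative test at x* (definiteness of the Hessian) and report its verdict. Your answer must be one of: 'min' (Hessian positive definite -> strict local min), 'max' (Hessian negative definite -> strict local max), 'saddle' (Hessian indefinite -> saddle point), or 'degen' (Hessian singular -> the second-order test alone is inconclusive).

Compute the Hessian H = grad^2 f:
  H = [[4, 2], [2, 1]]
Verify stationarity: grad f(x*) = H x* + g = (0, 0).
Eigenvalues of H: 0, 5.
H has a zero eigenvalue (singular; positive semidefinite but not definite), so H is neither positive definite, negative definite, nor indefinite. The second-order test alone is inconclusive -> degen.
(Indeed, f is constant along the null direction of H through x*, so x* is not a strict local extremum.)

degen


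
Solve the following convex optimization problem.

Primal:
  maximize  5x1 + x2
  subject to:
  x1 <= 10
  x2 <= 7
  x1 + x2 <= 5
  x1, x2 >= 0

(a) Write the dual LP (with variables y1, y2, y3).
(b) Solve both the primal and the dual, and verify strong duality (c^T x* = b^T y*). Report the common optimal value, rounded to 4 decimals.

The standard primal-dual pair for 'max c^T x s.t. A x <= b, x >= 0' is:
  Dual:  min b^T y  s.t.  A^T y >= c,  y >= 0.

So the dual LP is:
  minimize  10y1 + 7y2 + 5y3
  subject to:
    y1 + y3 >= 5
    y2 + y3 >= 1
    y1, y2, y3 >= 0

Solving the primal: x* = (5, 0).
  primal value c^T x* = 25.
Solving the dual: y* = (0, 0, 5).
  dual value b^T y* = 25.
Strong duality: c^T x* = b^T y*. Confirmed.

25


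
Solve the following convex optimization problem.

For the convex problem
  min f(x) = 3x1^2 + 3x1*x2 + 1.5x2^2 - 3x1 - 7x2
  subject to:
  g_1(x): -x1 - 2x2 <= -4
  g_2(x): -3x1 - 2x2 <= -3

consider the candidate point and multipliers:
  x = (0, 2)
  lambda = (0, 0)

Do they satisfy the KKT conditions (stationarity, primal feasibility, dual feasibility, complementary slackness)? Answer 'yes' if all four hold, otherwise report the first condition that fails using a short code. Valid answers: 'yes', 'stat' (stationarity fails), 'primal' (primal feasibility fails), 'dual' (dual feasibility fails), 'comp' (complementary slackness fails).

Gradient of f: grad f(x) = Q x + c = (3, -1)
Constraint values g_i(x) = a_i^T x - b_i:
  g_1((0, 2)) = 0
  g_2((0, 2)) = -1
Stationarity residual: grad f(x) + sum_i lambda_i a_i = (3, -1)
  -> stationarity FAILS
Primal feasibility (all g_i <= 0): OK
Dual feasibility (all lambda_i >= 0): OK
Complementary slackness (lambda_i * g_i(x) = 0 for all i): OK

Verdict: the first failing condition is stationarity -> stat.

stat


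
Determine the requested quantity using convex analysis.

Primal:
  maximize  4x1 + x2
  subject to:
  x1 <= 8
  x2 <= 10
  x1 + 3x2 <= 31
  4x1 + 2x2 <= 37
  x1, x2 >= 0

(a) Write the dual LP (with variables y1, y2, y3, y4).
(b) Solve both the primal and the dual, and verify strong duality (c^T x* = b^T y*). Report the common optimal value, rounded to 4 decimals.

The standard primal-dual pair for 'max c^T x s.t. A x <= b, x >= 0' is:
  Dual:  min b^T y  s.t.  A^T y >= c,  y >= 0.

So the dual LP is:
  minimize  8y1 + 10y2 + 31y3 + 37y4
  subject to:
    y1 + y3 + 4y4 >= 4
    y2 + 3y3 + 2y4 >= 1
    y1, y2, y3, y4 >= 0

Solving the primal: x* = (8, 2.5).
  primal value c^T x* = 34.5.
Solving the dual: y* = (2, 0, 0, 0.5).
  dual value b^T y* = 34.5.
Strong duality: c^T x* = b^T y*. Confirmed.

34.5


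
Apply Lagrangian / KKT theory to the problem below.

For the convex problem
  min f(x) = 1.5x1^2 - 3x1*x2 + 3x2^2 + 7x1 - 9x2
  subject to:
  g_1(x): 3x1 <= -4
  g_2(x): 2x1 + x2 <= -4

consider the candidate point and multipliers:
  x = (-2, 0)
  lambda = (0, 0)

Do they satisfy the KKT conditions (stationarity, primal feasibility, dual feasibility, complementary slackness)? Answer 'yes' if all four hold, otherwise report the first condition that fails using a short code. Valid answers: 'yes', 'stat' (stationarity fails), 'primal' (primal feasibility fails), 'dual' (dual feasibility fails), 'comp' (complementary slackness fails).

Gradient of f: grad f(x) = Q x + c = (1, -3)
Constraint values g_i(x) = a_i^T x - b_i:
  g_1((-2, 0)) = -2
  g_2((-2, 0)) = 0
Stationarity residual: grad f(x) + sum_i lambda_i a_i = (1, -3)
  -> stationarity FAILS
Primal feasibility (all g_i <= 0): OK
Dual feasibility (all lambda_i >= 0): OK
Complementary slackness (lambda_i * g_i(x) = 0 for all i): OK

Verdict: the first failing condition is stationarity -> stat.

stat


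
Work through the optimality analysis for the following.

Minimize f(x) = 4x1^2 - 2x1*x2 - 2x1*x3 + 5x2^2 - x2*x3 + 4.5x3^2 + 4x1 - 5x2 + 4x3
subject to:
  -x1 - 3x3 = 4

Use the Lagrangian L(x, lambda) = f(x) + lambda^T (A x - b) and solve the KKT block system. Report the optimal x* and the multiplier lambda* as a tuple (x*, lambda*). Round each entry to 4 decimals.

Form the Lagrangian:
  L(x, lambda) = (1/2) x^T Q x + c^T x + lambda^T (A x - b)
Stationarity (grad_x L = 0): Q x + c + A^T lambda = 0.
Primal feasibility: A x = b.

This gives the KKT block system:
  [ Q   A^T ] [ x     ]   [-c ]
  [ A    0  ] [ lambda ] = [ b ]

Solving the linear system:
  x*      = (-0.8674, 0.2221, -1.0442)
  lambda* = (-1.295)
  f(x*)   = -1.7884

x* = (-0.8674, 0.2221, -1.0442), lambda* = (-1.295)


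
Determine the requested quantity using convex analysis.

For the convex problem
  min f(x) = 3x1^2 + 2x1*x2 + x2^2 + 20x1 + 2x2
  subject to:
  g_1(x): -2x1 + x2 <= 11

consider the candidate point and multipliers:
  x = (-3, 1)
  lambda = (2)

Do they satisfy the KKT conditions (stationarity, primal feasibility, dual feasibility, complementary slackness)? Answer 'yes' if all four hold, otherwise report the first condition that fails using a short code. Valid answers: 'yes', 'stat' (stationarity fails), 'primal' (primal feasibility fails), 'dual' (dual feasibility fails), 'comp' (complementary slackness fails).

Gradient of f: grad f(x) = Q x + c = (4, -2)
Constraint values g_i(x) = a_i^T x - b_i:
  g_1((-3, 1)) = -4
Stationarity residual: grad f(x) + sum_i lambda_i a_i = (0, 0)
  -> stationarity OK
Primal feasibility (all g_i <= 0): OK
Dual feasibility (all lambda_i >= 0): OK
Complementary slackness (lambda_i * g_i(x) = 0 for all i): FAILS

Verdict: the first failing condition is complementary_slackness -> comp.

comp


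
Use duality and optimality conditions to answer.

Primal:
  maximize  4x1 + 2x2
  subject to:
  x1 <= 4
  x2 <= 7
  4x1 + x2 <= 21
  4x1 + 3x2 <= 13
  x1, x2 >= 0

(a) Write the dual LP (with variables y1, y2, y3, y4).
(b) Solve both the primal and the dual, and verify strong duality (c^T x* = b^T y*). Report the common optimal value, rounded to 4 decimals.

The standard primal-dual pair for 'max c^T x s.t. A x <= b, x >= 0' is:
  Dual:  min b^T y  s.t.  A^T y >= c,  y >= 0.

So the dual LP is:
  minimize  4y1 + 7y2 + 21y3 + 13y4
  subject to:
    y1 + 4y3 + 4y4 >= 4
    y2 + y3 + 3y4 >= 2
    y1, y2, y3, y4 >= 0

Solving the primal: x* = (3.25, 0).
  primal value c^T x* = 13.
Solving the dual: y* = (0, 0, 0, 1).
  dual value b^T y* = 13.
Strong duality: c^T x* = b^T y*. Confirmed.

13


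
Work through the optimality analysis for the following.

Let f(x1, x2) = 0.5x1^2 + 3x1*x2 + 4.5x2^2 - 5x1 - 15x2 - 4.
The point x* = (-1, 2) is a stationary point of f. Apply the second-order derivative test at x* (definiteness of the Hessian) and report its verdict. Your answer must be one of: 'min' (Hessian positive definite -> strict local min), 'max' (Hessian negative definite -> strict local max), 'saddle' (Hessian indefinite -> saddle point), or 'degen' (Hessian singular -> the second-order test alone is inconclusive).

Compute the Hessian H = grad^2 f:
  H = [[1, 3], [3, 9]]
Verify stationarity: grad f(x*) = H x* + g = (0, 0).
Eigenvalues of H: 0, 10.
H has a zero eigenvalue (singular; positive semidefinite but not definite), so H is neither positive definite, negative definite, nor indefinite. The second-order test alone is inconclusive -> degen.
(Indeed, f is constant along the null direction of H through x*, so x* is not a strict local extremum.)

degen


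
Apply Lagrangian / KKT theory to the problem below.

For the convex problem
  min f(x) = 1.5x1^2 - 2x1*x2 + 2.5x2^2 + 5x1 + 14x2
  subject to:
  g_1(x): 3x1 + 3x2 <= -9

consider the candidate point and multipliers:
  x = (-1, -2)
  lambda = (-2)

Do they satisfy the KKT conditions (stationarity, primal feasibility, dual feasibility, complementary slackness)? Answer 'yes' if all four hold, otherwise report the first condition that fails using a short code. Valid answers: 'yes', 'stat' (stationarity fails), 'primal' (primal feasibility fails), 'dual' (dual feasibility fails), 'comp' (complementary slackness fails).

Gradient of f: grad f(x) = Q x + c = (6, 6)
Constraint values g_i(x) = a_i^T x - b_i:
  g_1((-1, -2)) = 0
Stationarity residual: grad f(x) + sum_i lambda_i a_i = (0, 0)
  -> stationarity OK
Primal feasibility (all g_i <= 0): OK
Dual feasibility (all lambda_i >= 0): FAILS
Complementary slackness (lambda_i * g_i(x) = 0 for all i): OK

Verdict: the first failing condition is dual_feasibility -> dual.

dual


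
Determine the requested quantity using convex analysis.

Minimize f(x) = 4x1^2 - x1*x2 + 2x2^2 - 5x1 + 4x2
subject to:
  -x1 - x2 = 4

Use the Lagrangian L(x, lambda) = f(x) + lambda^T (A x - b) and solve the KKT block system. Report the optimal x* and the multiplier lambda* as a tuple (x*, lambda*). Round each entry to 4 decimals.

Form the Lagrangian:
  L(x, lambda) = (1/2) x^T Q x + c^T x + lambda^T (A x - b)
Stationarity (grad_x L = 0): Q x + c + A^T lambda = 0.
Primal feasibility: A x = b.

This gives the KKT block system:
  [ Q   A^T ] [ x     ]   [-c ]
  [ A    0  ] [ lambda ] = [ b ]

Solving the linear system:
  x*      = (-0.7857, -3.2143)
  lambda* = (-8.0714)
  f(x*)   = 11.6786

x* = (-0.7857, -3.2143), lambda* = (-8.0714)


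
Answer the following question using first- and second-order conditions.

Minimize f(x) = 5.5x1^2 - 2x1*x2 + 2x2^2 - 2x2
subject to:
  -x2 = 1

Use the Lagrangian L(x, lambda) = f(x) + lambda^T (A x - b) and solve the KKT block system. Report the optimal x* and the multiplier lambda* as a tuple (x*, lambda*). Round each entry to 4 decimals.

Form the Lagrangian:
  L(x, lambda) = (1/2) x^T Q x + c^T x + lambda^T (A x - b)
Stationarity (grad_x L = 0): Q x + c + A^T lambda = 0.
Primal feasibility: A x = b.

This gives the KKT block system:
  [ Q   A^T ] [ x     ]   [-c ]
  [ A    0  ] [ lambda ] = [ b ]

Solving the linear system:
  x*      = (-0.1818, -1)
  lambda* = (-5.6364)
  f(x*)   = 3.8182

x* = (-0.1818, -1), lambda* = (-5.6364)


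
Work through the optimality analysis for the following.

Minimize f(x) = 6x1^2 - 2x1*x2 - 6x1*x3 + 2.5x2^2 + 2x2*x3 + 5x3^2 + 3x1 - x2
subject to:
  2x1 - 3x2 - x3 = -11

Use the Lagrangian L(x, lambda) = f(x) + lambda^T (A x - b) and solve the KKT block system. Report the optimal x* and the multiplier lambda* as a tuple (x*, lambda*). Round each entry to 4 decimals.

Form the Lagrangian:
  L(x, lambda) = (1/2) x^T Q x + c^T x + lambda^T (A x - b)
Stationarity (grad_x L = 0): Q x + c + A^T lambda = 0.
Primal feasibility: A x = b.

This gives the KKT block system:
  [ Q   A^T ] [ x     ]   [-c ]
  [ A    0  ] [ lambda ] = [ b ]

Solving the linear system:
  x*      = (-0.9268, 3.2762, -0.6823)
  lambda* = (5.2901)
  f(x*)   = 26.067

x* = (-0.9268, 3.2762, -0.6823), lambda* = (5.2901)


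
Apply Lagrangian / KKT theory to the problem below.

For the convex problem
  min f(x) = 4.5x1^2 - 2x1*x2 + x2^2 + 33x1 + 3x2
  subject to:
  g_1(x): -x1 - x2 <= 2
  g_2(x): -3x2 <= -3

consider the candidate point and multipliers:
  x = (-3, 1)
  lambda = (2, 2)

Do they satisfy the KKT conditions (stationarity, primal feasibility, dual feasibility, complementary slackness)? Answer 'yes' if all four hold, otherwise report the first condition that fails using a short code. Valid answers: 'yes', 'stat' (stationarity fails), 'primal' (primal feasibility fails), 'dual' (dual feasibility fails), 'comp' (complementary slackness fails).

Gradient of f: grad f(x) = Q x + c = (4, 11)
Constraint values g_i(x) = a_i^T x - b_i:
  g_1((-3, 1)) = 0
  g_2((-3, 1)) = 0
Stationarity residual: grad f(x) + sum_i lambda_i a_i = (2, 3)
  -> stationarity FAILS
Primal feasibility (all g_i <= 0): OK
Dual feasibility (all lambda_i >= 0): OK
Complementary slackness (lambda_i * g_i(x) = 0 for all i): OK

Verdict: the first failing condition is stationarity -> stat.

stat


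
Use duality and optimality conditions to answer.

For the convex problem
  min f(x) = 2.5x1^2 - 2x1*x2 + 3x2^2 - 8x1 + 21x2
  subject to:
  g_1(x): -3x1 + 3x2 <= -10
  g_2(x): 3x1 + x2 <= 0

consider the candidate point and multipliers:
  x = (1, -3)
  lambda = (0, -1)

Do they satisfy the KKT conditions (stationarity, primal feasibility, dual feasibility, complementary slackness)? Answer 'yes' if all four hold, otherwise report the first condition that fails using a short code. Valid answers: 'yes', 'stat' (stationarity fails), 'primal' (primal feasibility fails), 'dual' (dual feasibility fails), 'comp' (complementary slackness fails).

Gradient of f: grad f(x) = Q x + c = (3, 1)
Constraint values g_i(x) = a_i^T x - b_i:
  g_1((1, -3)) = -2
  g_2((1, -3)) = 0
Stationarity residual: grad f(x) + sum_i lambda_i a_i = (0, 0)
  -> stationarity OK
Primal feasibility (all g_i <= 0): OK
Dual feasibility (all lambda_i >= 0): FAILS
Complementary slackness (lambda_i * g_i(x) = 0 for all i): OK

Verdict: the first failing condition is dual_feasibility -> dual.

dual


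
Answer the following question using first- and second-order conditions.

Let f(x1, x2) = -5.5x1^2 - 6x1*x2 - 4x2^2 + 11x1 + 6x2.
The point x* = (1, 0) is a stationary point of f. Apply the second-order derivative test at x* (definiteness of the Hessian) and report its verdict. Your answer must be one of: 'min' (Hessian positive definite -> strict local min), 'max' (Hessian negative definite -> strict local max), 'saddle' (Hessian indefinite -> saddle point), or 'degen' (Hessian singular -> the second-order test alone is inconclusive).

Compute the Hessian H = grad^2 f:
  H = [[-11, -6], [-6, -8]]
Verify stationarity: grad f(x*) = H x* + g = (0, 0).
Eigenvalues of H: -15.6847, -3.3153.
Both eigenvalues < 0, so H is negative definite -> x* is a strict local max.

max


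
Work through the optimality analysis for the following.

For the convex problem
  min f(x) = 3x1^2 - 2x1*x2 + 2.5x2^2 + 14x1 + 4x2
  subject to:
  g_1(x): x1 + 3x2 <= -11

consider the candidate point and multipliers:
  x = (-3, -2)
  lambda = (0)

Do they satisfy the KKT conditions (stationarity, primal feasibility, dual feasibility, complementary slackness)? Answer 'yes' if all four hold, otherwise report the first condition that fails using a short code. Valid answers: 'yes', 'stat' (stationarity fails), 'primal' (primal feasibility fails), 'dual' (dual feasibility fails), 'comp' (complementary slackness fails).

Gradient of f: grad f(x) = Q x + c = (0, 0)
Constraint values g_i(x) = a_i^T x - b_i:
  g_1((-3, -2)) = 2
Stationarity residual: grad f(x) + sum_i lambda_i a_i = (0, 0)
  -> stationarity OK
Primal feasibility (all g_i <= 0): FAILS
Dual feasibility (all lambda_i >= 0): OK
Complementary slackness (lambda_i * g_i(x) = 0 for all i): OK

Verdict: the first failing condition is primal_feasibility -> primal.

primal


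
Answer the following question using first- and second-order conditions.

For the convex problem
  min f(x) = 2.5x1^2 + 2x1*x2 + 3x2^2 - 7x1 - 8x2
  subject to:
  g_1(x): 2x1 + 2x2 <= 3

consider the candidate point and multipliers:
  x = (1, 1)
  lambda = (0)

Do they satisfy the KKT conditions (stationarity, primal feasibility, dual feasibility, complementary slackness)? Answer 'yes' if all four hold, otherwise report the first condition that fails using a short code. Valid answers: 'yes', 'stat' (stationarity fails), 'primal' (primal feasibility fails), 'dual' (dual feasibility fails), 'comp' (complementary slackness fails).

Gradient of f: grad f(x) = Q x + c = (0, 0)
Constraint values g_i(x) = a_i^T x - b_i:
  g_1((1, 1)) = 1
Stationarity residual: grad f(x) + sum_i lambda_i a_i = (0, 0)
  -> stationarity OK
Primal feasibility (all g_i <= 0): FAILS
Dual feasibility (all lambda_i >= 0): OK
Complementary slackness (lambda_i * g_i(x) = 0 for all i): OK

Verdict: the first failing condition is primal_feasibility -> primal.

primal


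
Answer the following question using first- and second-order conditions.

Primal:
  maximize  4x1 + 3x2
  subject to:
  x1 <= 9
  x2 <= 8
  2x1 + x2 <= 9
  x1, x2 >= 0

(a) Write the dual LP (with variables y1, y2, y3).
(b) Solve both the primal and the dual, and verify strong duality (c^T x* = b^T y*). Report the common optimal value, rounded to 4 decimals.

The standard primal-dual pair for 'max c^T x s.t. A x <= b, x >= 0' is:
  Dual:  min b^T y  s.t.  A^T y >= c,  y >= 0.

So the dual LP is:
  minimize  9y1 + 8y2 + 9y3
  subject to:
    y1 + 2y3 >= 4
    y2 + y3 >= 3
    y1, y2, y3 >= 0

Solving the primal: x* = (0.5, 8).
  primal value c^T x* = 26.
Solving the dual: y* = (0, 1, 2).
  dual value b^T y* = 26.
Strong duality: c^T x* = b^T y*. Confirmed.

26


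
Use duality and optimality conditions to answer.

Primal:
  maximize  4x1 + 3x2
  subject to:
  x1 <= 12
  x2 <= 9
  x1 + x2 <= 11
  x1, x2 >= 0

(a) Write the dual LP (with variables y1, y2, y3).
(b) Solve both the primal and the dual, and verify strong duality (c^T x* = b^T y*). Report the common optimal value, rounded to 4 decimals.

The standard primal-dual pair for 'max c^T x s.t. A x <= b, x >= 0' is:
  Dual:  min b^T y  s.t.  A^T y >= c,  y >= 0.

So the dual LP is:
  minimize  12y1 + 9y2 + 11y3
  subject to:
    y1 + y3 >= 4
    y2 + y3 >= 3
    y1, y2, y3 >= 0

Solving the primal: x* = (11, 0).
  primal value c^T x* = 44.
Solving the dual: y* = (0, 0, 4).
  dual value b^T y* = 44.
Strong duality: c^T x* = b^T y*. Confirmed.

44


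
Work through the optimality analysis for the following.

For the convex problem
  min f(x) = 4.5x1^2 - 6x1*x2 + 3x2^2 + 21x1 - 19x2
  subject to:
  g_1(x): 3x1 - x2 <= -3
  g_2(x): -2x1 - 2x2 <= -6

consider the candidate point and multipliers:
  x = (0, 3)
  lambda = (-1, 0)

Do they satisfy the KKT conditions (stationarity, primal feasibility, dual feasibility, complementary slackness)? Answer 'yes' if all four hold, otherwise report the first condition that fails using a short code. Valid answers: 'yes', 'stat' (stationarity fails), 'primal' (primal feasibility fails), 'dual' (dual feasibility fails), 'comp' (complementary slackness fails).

Gradient of f: grad f(x) = Q x + c = (3, -1)
Constraint values g_i(x) = a_i^T x - b_i:
  g_1((0, 3)) = 0
  g_2((0, 3)) = 0
Stationarity residual: grad f(x) + sum_i lambda_i a_i = (0, 0)
  -> stationarity OK
Primal feasibility (all g_i <= 0): OK
Dual feasibility (all lambda_i >= 0): FAILS
Complementary slackness (lambda_i * g_i(x) = 0 for all i): OK

Verdict: the first failing condition is dual_feasibility -> dual.

dual
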